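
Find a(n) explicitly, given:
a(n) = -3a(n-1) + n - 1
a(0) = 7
First-order linear with linear forcing.
Homogeneous solution: a_h(n) = A·(-3)^n.
Try particular a_p(n) = pn + q. Substituting:
  pn + q = -3(p(n-1) + q) + n - 1.
Matching the n-coefficient: p = -3p + 1 ⇒ p = \frac{1}{4}.
Matching constants: q = 3p - 3q - 1 ⇒ q = - \frac{1}{16}.
General: a(n) = A·(-3)^n + \frac{n}{4} - \frac{1}{16}.
Apply a(0) = 7: A - \frac{1}{16} = 7 ⇒ A = \frac{113}{16}.
So a(n) = \frac{113 \left(-3\right)^{n}}{16} + \frac{n}{4} - \frac{1}{16}.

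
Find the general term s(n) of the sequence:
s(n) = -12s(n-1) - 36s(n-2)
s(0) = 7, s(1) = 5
Characteristic equation: x² + 12x + 36 = 0, which is (x - (-6))².
Repeated root r = -6.
General solution: s(n) = (A + Bn)·(-6)^n.
From s(0) = 7: A = 7.
From s(1) = 5: (A + B)·(-6) = 5 ⇒ B = - \frac{47}{6}.
So s(n) = \left(7 - \frac{47 n}{6}\right) \cdot (-6)^n.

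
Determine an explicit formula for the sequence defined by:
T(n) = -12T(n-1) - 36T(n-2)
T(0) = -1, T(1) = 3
Characteristic equation: x² + 12x + 36 = 0, which is (x - (-6))².
Repeated root r = -6.
General solution: T(n) = (A + Bn)·(-6)^n.
From T(0) = -1: A = -1.
From T(1) = 3: (A + B)·(-6) = 3 ⇒ B = \frac{1}{2}.
So T(n) = \left(\frac{n}{2} - 1\right) \cdot (-6)^n.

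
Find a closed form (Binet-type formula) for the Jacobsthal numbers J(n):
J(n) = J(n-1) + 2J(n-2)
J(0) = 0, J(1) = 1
This is the Jacobsthal sequence.
Characteristic equation: x² - x - 2 = 0; roots r₁ = 2, r₂ = -1.
General: J(n) = A·r₁^n + B·r₂^n. Solving with J(0)=0, J(1)=1 gives A = \frac{1}{3}, B = - \frac{1}{3}.
So J(n) = - \frac{\left(-1\right)^{n}}{3} + \frac{2^{n}}{3}.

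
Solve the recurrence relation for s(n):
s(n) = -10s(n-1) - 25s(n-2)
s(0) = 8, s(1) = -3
Characteristic equation: x² + 10x + 25 = 0, which is (x - (-5))².
Repeated root r = -5.
General solution: s(n) = (A + Bn)·(-5)^n.
From s(0) = 8: A = 8.
From s(1) = -3: (A + B)·(-5) = -3 ⇒ B = - \frac{37}{5}.
So s(n) = \left(8 - \frac{37 n}{5}\right) \cdot (-5)^n.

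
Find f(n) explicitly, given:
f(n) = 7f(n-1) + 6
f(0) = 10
First-order linear non-homogeneous.
Homogeneous solution: f_h(n) = A·(7)^n.
Try constant particular solution f_p = K: K = 7K + 6 ⇒ K = -1.
General: f(n) = A·(7)^n - 1.
Apply f(0) = 10: A - 1 = 10 ⇒ A = 11.
So f(n) = 11 \cdot 7^{n} - 1.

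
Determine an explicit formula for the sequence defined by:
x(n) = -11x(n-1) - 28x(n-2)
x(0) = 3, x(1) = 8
Characteristic equation: x² + 11x + 28 = 0, which factors as (x - (-7))(x - (-4)) = 0.
Roots r₁ = -7, r₂ = -4 (distinct).
General solution: x(n) = A·(-7)^n + B·(-4)^n.
From x(0) = 3: A + B = 3.
From x(1) = 8: -7A - 4B = 8.
Solving: A = - \frac{20}{3}, B = \frac{29}{3}.
So x(n) = \frac{29 \left(-4\right)^{n}}{3} - \frac{20 \left(-7\right)^{n}}{3}.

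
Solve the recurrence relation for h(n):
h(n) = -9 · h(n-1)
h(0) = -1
Pure geometric recurrence with ratio -9.
By induction h(n) = h(0) · (-9)^n = - \left(-9\right)^{n}.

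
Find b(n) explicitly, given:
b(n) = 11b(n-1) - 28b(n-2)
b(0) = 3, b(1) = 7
Characteristic equation: x² - 11x + 28 = 0, which factors as (x - (7))(x - (4)) = 0.
Roots r₁ = 7, r₂ = 4 (distinct).
General solution: b(n) = A·(7)^n + B·(4)^n.
From b(0) = 3: A + B = 3.
From b(1) = 7: 7A + 4B = 7.
Solving: A = - \frac{5}{3}, B = \frac{14}{3}.
So b(n) = \frac{14 \cdot 4^{n}}{3} - \frac{5 \cdot 7^{n}}{3}.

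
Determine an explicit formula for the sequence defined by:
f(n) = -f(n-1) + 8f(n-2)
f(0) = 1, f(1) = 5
Characteristic equation: x² + x - 8 = 0.
Discriminant Δ = (-1)² + 4·(8) = 33.
Roots r₁,₂ = (-1 ± √33)/2, so r₁ = - \frac{1}{2} + \frac{\sqrt{33}}{2}, r₂ = - \frac{\sqrt{33}}{2} - \frac{1}{2}.
General solution: f(n) = A·r₁^n + B·r₂^n.
From the initial conditions, A + B = 1 and r₁A + r₂B = 5.
Since r₁ - r₂ = √33: A = (5 - (1)r₂)/√33 = \frac{1}{2} + \frac{\sqrt{33}}{6}, and B = 1 - A = \frac{1}{2} - \frac{\sqrt{33}}{6}.
So f(n) = \left(\frac{1}{2} + \frac{\sqrt{33}}{6}\right)\left(- \frac{1}{2} + \frac{\sqrt{33}}{2}\right)^n + \left(\frac{1}{2} - \frac{\sqrt{33}}{6}\right)\left(- \frac{\sqrt{33}}{2} - \frac{1}{2}\right)^n.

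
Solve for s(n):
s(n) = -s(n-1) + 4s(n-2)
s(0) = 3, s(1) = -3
Characteristic equation: x² + x - 4 = 0.
Discriminant Δ = (-1)² + 4·(4) = 17.
Roots r₁,₂ = (-1 ± √17)/2, so r₁ = - \frac{1}{2} + \frac{\sqrt{17}}{2}, r₂ = - \frac{\sqrt{17}}{2} - \frac{1}{2}.
General solution: s(n) = A·r₁^n + B·r₂^n.
From the initial conditions, A + B = 3 and r₁A + r₂B = -3.
Since r₁ - r₂ = √17: A = (-3 - (3)r₂)/√17 = \frac{3}{2} - \frac{3 \sqrt{17}}{34}, and B = 3 - A = \frac{3 \sqrt{17}}{34} + \frac{3}{2}.
So s(n) = \left(\frac{3}{2} - \frac{3 \sqrt{17}}{34}\right)\left(- \frac{1}{2} + \frac{\sqrt{17}}{2}\right)^n + \left(\frac{3 \sqrt{17}}{34} + \frac{3}{2}\right)\left(- \frac{\sqrt{17}}{2} - \frac{1}{2}\right)^n.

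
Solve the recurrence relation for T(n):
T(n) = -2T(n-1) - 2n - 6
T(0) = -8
First-order linear with linear forcing.
Homogeneous solution: T_h(n) = A·(-2)^n.
Try particular T_p(n) = pn + q. Substituting:
  pn + q = -2(p(n-1) + q) - 2n - 6.
Matching the n-coefficient: p = -2p - 2 ⇒ p = - \frac{2}{3}.
Matching constants: q = 2p - 2q - 6 ⇒ q = - \frac{22}{9}.
General: T(n) = A·(-2)^n - \frac{2 n}{3} - \frac{22}{9}.
Apply T(0) = -8: A - \frac{22}{9} = -8 ⇒ A = - \frac{50}{9}.
So T(n) = - \frac{50 \left(-2\right)^{n}}{9} - \frac{2 n}{3} - \frac{22}{9}.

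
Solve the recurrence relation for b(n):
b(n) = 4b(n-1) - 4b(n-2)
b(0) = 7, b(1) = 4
Characteristic equation: x² - 4x + 4 = 0, which is (x - (2))².
Repeated root r = 2.
General solution: b(n) = (A + Bn)·(2)^n.
From b(0) = 7: A = 7.
From b(1) = 4: (A + B)·(2) = 4 ⇒ B = -5.
So b(n) = \left(7 - 5 n\right) \cdot (2)^n.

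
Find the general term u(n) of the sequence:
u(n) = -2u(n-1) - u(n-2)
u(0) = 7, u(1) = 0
Characteristic equation: x² + 2x + 1 = 0, which is (x - (-1))².
Repeated root r = -1.
General solution: u(n) = (A + Bn)·(-1)^n.
From u(0) = 7: A = 7.
From u(1) = 0: (A + B)·(-1) = 0 ⇒ B = -7.
So u(n) = \left(7 - 7 n\right) \cdot (-1)^n.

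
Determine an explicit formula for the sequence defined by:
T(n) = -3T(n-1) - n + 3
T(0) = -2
First-order linear with linear forcing.
Homogeneous solution: T_h(n) = A·(-3)^n.
Try particular T_p(n) = pn + q. Substituting:
  pn + q = -3(p(n-1) + q) - n + 3.
Matching the n-coefficient: p = -3p - 1 ⇒ p = - \frac{1}{4}.
Matching constants: q = 3p - 3q + 3 ⇒ q = \frac{9}{16}.
General: T(n) = A·(-3)^n - \frac{n}{4} + \frac{9}{16}.
Apply T(0) = -2: A + \frac{9}{16} = -2 ⇒ A = - \frac{41}{16}.
So T(n) = - \frac{41 \left(-3\right)^{n}}{16} - \frac{n}{4} + \frac{9}{16}.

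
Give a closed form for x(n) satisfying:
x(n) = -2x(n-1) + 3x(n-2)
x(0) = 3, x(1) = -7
Characteristic equation: x² + 2x - 3 = 0, which factors as (x - (-3))(x - (1)) = 0.
Roots r₁ = -3, r₂ = 1 (distinct).
General solution: x(n) = A·(-3)^n + B·(1)^n.
From x(0) = 3: A + B = 3.
From x(1) = -7: -3A + B = -7.
Solving: A = \frac{5}{2}, B = \frac{1}{2}.
So x(n) = \frac{5 \left(-3\right)^{n}}{2} + \frac{1}{2}.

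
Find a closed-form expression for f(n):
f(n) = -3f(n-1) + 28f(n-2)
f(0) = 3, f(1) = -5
Characteristic equation: x² + 3x - 28 = 0, which factors as (x - (4))(x - (-7)) = 0.
Roots r₁ = 4, r₂ = -7 (distinct).
General solution: f(n) = A·(4)^n + B·(-7)^n.
From f(0) = 3: A + B = 3.
From f(1) = -5: 4A - 7B = -5.
Solving: A = \frac{16}{11}, B = \frac{17}{11}.
So f(n) = \frac{17 \left(-7\right)^{n}}{11} + \frac{16 \cdot 4^{n}}{11}.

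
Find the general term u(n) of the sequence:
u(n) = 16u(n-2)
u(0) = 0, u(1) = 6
Characteristic equation: x² - 16 = 0, which factors as (x - (4))(x - (-4)) = 0.
Roots r₁ = 4, r₂ = -4 (distinct).
General solution: u(n) = A·(4)^n + B·(-4)^n.
From u(0) = 0: A + B = 0.
From u(1) = 6: 4A - 4B = 6.
Solving: A = \frac{3}{4}, B = - \frac{3}{4}.
So u(n) = - \frac{3 \left(-4\right)^{n}}{4} + \frac{3 \cdot 4^{n}}{4}.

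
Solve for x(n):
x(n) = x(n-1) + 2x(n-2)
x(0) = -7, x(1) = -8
Characteristic equation: x² - x - 2 = 0, which factors as (x - (-1))(x - (2)) = 0.
Roots r₁ = -1, r₂ = 2 (distinct).
General solution: x(n) = A·(-1)^n + B·(2)^n.
From x(0) = -7: A + B = -7.
From x(1) = -8: -A + 2B = -8.
Solving: A = -2, B = -5.
So x(n) = - 2 \left(-1\right)^{n} - 5 \cdot 2^{n}.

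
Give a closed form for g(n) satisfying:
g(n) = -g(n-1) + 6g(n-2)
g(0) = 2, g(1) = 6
Characteristic equation: x² + x - 6 = 0, which factors as (x - (2))(x - (-3)) = 0.
Roots r₁ = 2, r₂ = -3 (distinct).
General solution: g(n) = A·(2)^n + B·(-3)^n.
From g(0) = 2: A + B = 2.
From g(1) = 6: 2A - 3B = 6.
Solving: A = \frac{12}{5}, B = - \frac{2}{5}.
So g(n) = - \frac{2 \left(-3\right)^{n}}{5} + \frac{12 \cdot 2^{n}}{5}.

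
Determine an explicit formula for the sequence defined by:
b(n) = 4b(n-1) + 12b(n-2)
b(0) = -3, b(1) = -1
Characteristic equation: x² - 4x - 12 = 0, which factors as (x - (-2))(x - (6)) = 0.
Roots r₁ = -2, r₂ = 6 (distinct).
General solution: b(n) = A·(-2)^n + B·(6)^n.
From b(0) = -3: A + B = -3.
From b(1) = -1: -2A + 6B = -1.
Solving: A = - \frac{17}{8}, B = - \frac{7}{8}.
So b(n) = - \frac{17 \left(-2\right)^{n}}{8} - \frac{7 \cdot 6^{n}}{8}.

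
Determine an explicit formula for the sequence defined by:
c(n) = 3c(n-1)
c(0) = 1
This is a homogeneous first-order recurrence with ratio 3.
By induction c(n) = c(0) · (3)^n = 3^{n}.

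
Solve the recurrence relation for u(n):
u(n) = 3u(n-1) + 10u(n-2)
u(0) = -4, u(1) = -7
Characteristic equation: x² - 3x - 10 = 0, which factors as (x - (-2))(x - (5)) = 0.
Roots r₁ = -2, r₂ = 5 (distinct).
General solution: u(n) = A·(-2)^n + B·(5)^n.
From u(0) = -4: A + B = -4.
From u(1) = -7: -2A + 5B = -7.
Solving: A = - \frac{13}{7}, B = - \frac{15}{7}.
So u(n) = - \frac{13 \left(-2\right)^{n}}{7} - \frac{15 \cdot 5^{n}}{7}.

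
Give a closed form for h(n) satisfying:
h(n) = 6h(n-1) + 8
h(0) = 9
First-order linear non-homogeneous.
Homogeneous solution: h_h(n) = A·(6)^n.
Try constant particular solution h_p = K: K = 6K + 8 ⇒ K = - \frac{8}{5}.
General: h(n) = A·(6)^n - \frac{8}{5}.
Apply h(0) = 9: A - \frac{8}{5} = 9 ⇒ A = \frac{53}{5}.
So h(n) = \frac{53 \cdot 6^{n}}{5} - \frac{8}{5}.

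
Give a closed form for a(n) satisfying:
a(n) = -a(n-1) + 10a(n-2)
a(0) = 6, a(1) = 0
Characteristic equation: x² + x - 10 = 0.
Discriminant Δ = (-1)² + 4·(10) = 41.
Roots r₁,₂ = (-1 ± √41)/2, so r₁ = - \frac{1}{2} + \frac{\sqrt{41}}{2}, r₂ = - \frac{\sqrt{41}}{2} - \frac{1}{2}.
General solution: a(n) = A·r₁^n + B·r₂^n.
From the initial conditions, A + B = 6 and r₁A + r₂B = 0.
Since r₁ - r₂ = √41: A = (0 - (6)r₂)/√41 = \frac{3 \sqrt{41}}{41} + 3, and B = 6 - A = 3 - \frac{3 \sqrt{41}}{41}.
So a(n) = \left(\frac{3 \sqrt{41}}{41} + 3\right)\left(- \frac{1}{2} + \frac{\sqrt{41}}{2}\right)^n + \left(3 - \frac{3 \sqrt{41}}{41}\right)\left(- \frac{\sqrt{41}}{2} - \frac{1}{2}\right)^n.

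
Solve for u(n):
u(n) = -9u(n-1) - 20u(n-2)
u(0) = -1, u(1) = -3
Characteristic equation: x² + 9x + 20 = 0, which factors as (x - (-5))(x - (-4)) = 0.
Roots r₁ = -5, r₂ = -4 (distinct).
General solution: u(n) = A·(-5)^n + B·(-4)^n.
From u(0) = -1: A + B = -1.
From u(1) = -3: -5A - 4B = -3.
Solving: A = 7, B = -8.
So u(n) = - 8 \left(-4\right)^{n} + 7 \left(-5\right)^{n}.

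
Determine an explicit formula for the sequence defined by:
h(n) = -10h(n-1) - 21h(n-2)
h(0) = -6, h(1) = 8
Characteristic equation: x² + 10x + 21 = 0, which factors as (x - (-7))(x - (-3)) = 0.
Roots r₁ = -7, r₂ = -3 (distinct).
General solution: h(n) = A·(-7)^n + B·(-3)^n.
From h(0) = -6: A + B = -6.
From h(1) = 8: -7A - 3B = 8.
Solving: A = \frac{5}{2}, B = - \frac{17}{2}.
So h(n) = - \frac{17 \left(-3\right)^{n}}{2} + \frac{5 \left(-7\right)^{n}}{2}.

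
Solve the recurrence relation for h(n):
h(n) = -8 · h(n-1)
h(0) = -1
Pure geometric recurrence with ratio -8.
By induction h(n) = h(0) · (-8)^n = - \left(-8\right)^{n}.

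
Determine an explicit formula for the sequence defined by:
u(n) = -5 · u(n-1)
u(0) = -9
Pure geometric recurrence with ratio -5.
By induction u(n) = u(0) · (-5)^n = - 9 \left(-5\right)^{n}.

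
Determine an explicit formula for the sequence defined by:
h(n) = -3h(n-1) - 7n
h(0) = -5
First-order linear with linear forcing.
Homogeneous solution: h_h(n) = A·(-3)^n.
Try particular h_p(n) = pn + q. Substituting:
  pn + q = -3(p(n-1) + q) - 7n.
Matching the n-coefficient: p = -3p - 7 ⇒ p = - \frac{7}{4}.
Matching constants: q = 3p - 3q ⇒ q = - \frac{21}{16}.
General: h(n) = A·(-3)^n - \frac{7 n}{4} - \frac{21}{16}.
Apply h(0) = -5: A - \frac{21}{16} = -5 ⇒ A = - \frac{59}{16}.
So h(n) = - \frac{59 \left(-3\right)^{n}}{16} - \frac{7 n}{4} - \frac{21}{16}.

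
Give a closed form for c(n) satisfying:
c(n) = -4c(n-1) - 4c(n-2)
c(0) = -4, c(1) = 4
Characteristic equation: x² + 4x + 4 = 0, which is (x - (-2))².
Repeated root r = -2.
General solution: c(n) = (A + Bn)·(-2)^n.
From c(0) = -4: A = -4.
From c(1) = 4: (A + B)·(-2) = 4 ⇒ B = 2.
So c(n) = \left(2 n - 4\right) \cdot (-2)^n.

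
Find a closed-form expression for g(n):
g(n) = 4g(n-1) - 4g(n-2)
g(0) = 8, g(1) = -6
Characteristic equation: x² - 4x + 4 = 0, which is (x - (2))².
Repeated root r = 2.
General solution: g(n) = (A + Bn)·(2)^n.
From g(0) = 8: A = 8.
From g(1) = -6: (A + B)·(2) = -6 ⇒ B = -11.
So g(n) = \left(8 - 11 n\right) \cdot (2)^n.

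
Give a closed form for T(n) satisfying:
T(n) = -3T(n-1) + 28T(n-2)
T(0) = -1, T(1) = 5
Characteristic equation: x² + 3x - 28 = 0, which factors as (x - (-7))(x - (4)) = 0.
Roots r₁ = -7, r₂ = 4 (distinct).
General solution: T(n) = A·(-7)^n + B·(4)^n.
From T(0) = -1: A + B = -1.
From T(1) = 5: -7A + 4B = 5.
Solving: A = - \frac{9}{11}, B = - \frac{2}{11}.
So T(n) = - \frac{9 \left(-7\right)^{n}}{11} - \frac{2 \cdot 4^{n}}{11}.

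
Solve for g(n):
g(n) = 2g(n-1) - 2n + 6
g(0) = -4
First-order linear with linear forcing.
Homogeneous solution: g_h(n) = A·(2)^n.
Try particular g_p(n) = pn + q. Substituting:
  pn + q = 2(p(n-1) + q) - 2n + 6.
Matching the n-coefficient: p = 2p - 2 ⇒ p = 2.
Matching constants: q = -2p + 2q + 6 ⇒ q = -2.
General: g(n) = A·(2)^n + 2 n - 2.
Apply g(0) = -4: A - 2 = -4 ⇒ A = -2.
So g(n) = - 2 \cdot 2^{n} + 2 n - 2.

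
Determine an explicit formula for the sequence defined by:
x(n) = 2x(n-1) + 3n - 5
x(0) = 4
First-order linear with linear forcing.
Homogeneous solution: x_h(n) = A·(2)^n.
Try particular x_p(n) = pn + q. Substituting:
  pn + q = 2(p(n-1) + q) + 3n - 5.
Matching the n-coefficient: p = 2p + 3 ⇒ p = -3.
Matching constants: q = -2p + 2q - 5 ⇒ q = -1.
General: x(n) = A·(2)^n - 3 n - 1.
Apply x(0) = 4: A - 1 = 4 ⇒ A = 5.
So x(n) = 5 \cdot 2^{n} - 3 n - 1.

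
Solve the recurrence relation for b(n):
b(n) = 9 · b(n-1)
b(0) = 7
Pure geometric recurrence with ratio 9.
By induction b(n) = b(0) · (9)^n = 7 \cdot 9^{n}.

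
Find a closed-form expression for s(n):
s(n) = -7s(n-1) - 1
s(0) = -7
First-order linear non-homogeneous.
Homogeneous solution: s_h(n) = A·(-7)^n.
Try constant particular solution s_p = K: K = -7K - 1 ⇒ K = - \frac{1}{8}.
General: s(n) = A·(-7)^n - \frac{1}{8}.
Apply s(0) = -7: A - \frac{1}{8} = -7 ⇒ A = - \frac{55}{8}.
So s(n) = - \frac{55 \left(-7\right)^{n}}{8} - \frac{1}{8}.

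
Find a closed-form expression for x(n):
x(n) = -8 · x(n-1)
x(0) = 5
Pure geometric recurrence with ratio -8.
By induction x(n) = x(0) · (-8)^n = 5 \left(-8\right)^{n}.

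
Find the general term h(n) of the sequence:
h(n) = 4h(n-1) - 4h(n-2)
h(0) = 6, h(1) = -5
Characteristic equation: x² - 4x + 4 = 0, which is (x - (2))².
Repeated root r = 2.
General solution: h(n) = (A + Bn)·(2)^n.
From h(0) = 6: A = 6.
From h(1) = -5: (A + B)·(2) = -5 ⇒ B = - \frac{17}{2}.
So h(n) = \left(6 - \frac{17 n}{2}\right) \cdot (2)^n.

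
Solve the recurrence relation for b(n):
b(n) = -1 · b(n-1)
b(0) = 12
Pure geometric recurrence with ratio -1.
By induction b(n) = b(0) · (-1)^n = 12 \left(-1\right)^{n}.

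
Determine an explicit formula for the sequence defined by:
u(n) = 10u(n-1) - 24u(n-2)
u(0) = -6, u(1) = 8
Characteristic equation: x² - 10x + 24 = 0, which factors as (x - (4))(x - (6)) = 0.
Roots r₁ = 4, r₂ = 6 (distinct).
General solution: u(n) = A·(4)^n + B·(6)^n.
From u(0) = -6: A + B = -6.
From u(1) = 8: 4A + 6B = 8.
Solving: A = -22, B = 16.
So u(n) = - 22 \cdot 4^{n} + 16 \cdot 6^{n}.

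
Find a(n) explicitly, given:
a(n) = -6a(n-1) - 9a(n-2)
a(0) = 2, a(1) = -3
Characteristic equation: x² + 6x + 9 = 0, which is (x - (-3))².
Repeated root r = -3.
General solution: a(n) = (A + Bn)·(-3)^n.
From a(0) = 2: A = 2.
From a(1) = -3: (A + B)·(-3) = -3 ⇒ B = -1.
So a(n) = \left(2 - n\right) \cdot (-3)^n.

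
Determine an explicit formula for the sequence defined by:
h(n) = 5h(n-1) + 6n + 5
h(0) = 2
First-order linear with linear forcing.
Homogeneous solution: h_h(n) = A·(5)^n.
Try particular h_p(n) = pn + q. Substituting:
  pn + q = 5(p(n-1) + q) + 6n + 5.
Matching the n-coefficient: p = 5p + 6 ⇒ p = - \frac{3}{2}.
Matching constants: q = -5p + 5q + 5 ⇒ q = - \frac{25}{8}.
General: h(n) = A·(5)^n - \frac{3 n}{2} - \frac{25}{8}.
Apply h(0) = 2: A - \frac{25}{8} = 2 ⇒ A = \frac{41}{8}.
So h(n) = \frac{41 \cdot 5^{n}}{8} - \frac{3 n}{2} - \frac{25}{8}.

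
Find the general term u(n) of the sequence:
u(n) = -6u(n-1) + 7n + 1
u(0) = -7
First-order linear with linear forcing.
Homogeneous solution: u_h(n) = A·(-6)^n.
Try particular u_p(n) = pn + q. Substituting:
  pn + q = -6(p(n-1) + q) + 7n + 1.
Matching the n-coefficient: p = -6p + 7 ⇒ p = 1.
Matching constants: q = 6p - 6q + 1 ⇒ q = 1.
General: u(n) = A·(-6)^n + n + 1.
Apply u(0) = -7: A + 1 = -7 ⇒ A = -8.
So u(n) = - 8 \left(-6\right)^{n} + n + 1.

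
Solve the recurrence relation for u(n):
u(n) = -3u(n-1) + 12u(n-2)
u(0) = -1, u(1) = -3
Characteristic equation: x² + 3x - 12 = 0.
Discriminant Δ = (-3)² + 4·(12) = 57.
Roots r₁,₂ = (-3 ± √57)/2, so r₁ = - \frac{3}{2} + \frac{\sqrt{57}}{2}, r₂ = - \frac{\sqrt{57}}{2} - \frac{3}{2}.
General solution: u(n) = A·r₁^n + B·r₂^n.
From the initial conditions, A + B = -1 and r₁A + r₂B = -3.
Since r₁ - r₂ = √57: A = (-3 - (-1)r₂)/√57 = - \frac{3 \sqrt{57}}{38} - \frac{1}{2}, and B = -1 - A = - \frac{1}{2} + \frac{3 \sqrt{57}}{38}.
So u(n) = \left(- \frac{3 \sqrt{57}}{38} - \frac{1}{2}\right)\left(- \frac{3}{2} + \frac{\sqrt{57}}{2}\right)^n + \left(- \frac{1}{2} + \frac{3 \sqrt{57}}{38}\right)\left(- \frac{\sqrt{57}}{2} - \frac{3}{2}\right)^n.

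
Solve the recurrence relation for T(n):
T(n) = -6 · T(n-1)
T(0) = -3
Pure geometric recurrence with ratio -6.
By induction T(n) = T(0) · (-6)^n = - 3 \left(-6\right)^{n}.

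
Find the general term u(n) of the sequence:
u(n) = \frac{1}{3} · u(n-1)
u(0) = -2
Pure geometric recurrence with ratio \frac{1}{3}.
By induction u(n) = u(0) · (\frac{1}{3})^n = - 2 \cdot 3^{- n}.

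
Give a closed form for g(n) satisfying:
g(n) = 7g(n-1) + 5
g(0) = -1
First-order linear non-homogeneous.
Homogeneous solution: g_h(n) = A·(7)^n.
Try constant particular solution g_p = K: K = 7K + 5 ⇒ K = - \frac{5}{6}.
General: g(n) = A·(7)^n - \frac{5}{6}.
Apply g(0) = -1: A - \frac{5}{6} = -1 ⇒ A = - \frac{1}{6}.
So g(n) = - \frac{7^{n}}{6} - \frac{5}{6}.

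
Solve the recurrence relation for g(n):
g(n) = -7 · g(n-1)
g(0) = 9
Pure geometric recurrence with ratio -7.
By induction g(n) = g(0) · (-7)^n = 9 \left(-7\right)^{n}.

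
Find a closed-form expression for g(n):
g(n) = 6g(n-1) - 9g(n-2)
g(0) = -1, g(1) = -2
Characteristic equation: x² - 6x + 9 = 0, which is (x - (3))².
Repeated root r = 3.
General solution: g(n) = (A + Bn)·(3)^n.
From g(0) = -1: A = -1.
From g(1) = -2: (A + B)·(3) = -2 ⇒ B = \frac{1}{3}.
So g(n) = \left(\frac{n}{3} - 1\right) \cdot (3)^n.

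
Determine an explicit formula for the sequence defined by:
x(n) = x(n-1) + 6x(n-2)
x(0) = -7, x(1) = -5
Characteristic equation: x² - x - 6 = 0, which factors as (x - (3))(x - (-2)) = 0.
Roots r₁ = 3, r₂ = -2 (distinct).
General solution: x(n) = A·(3)^n + B·(-2)^n.
From x(0) = -7: A + B = -7.
From x(1) = -5: 3A - 2B = -5.
Solving: A = - \frac{19}{5}, B = - \frac{16}{5}.
So x(n) = - \frac{16 \left(-2\right)^{n}}{5} - \frac{19 \cdot 3^{n}}{5}.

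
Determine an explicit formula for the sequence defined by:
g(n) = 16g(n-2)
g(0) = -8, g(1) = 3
Characteristic equation: x² - 16 = 0, which factors as (x - (4))(x - (-4)) = 0.
Roots r₁ = 4, r₂ = -4 (distinct).
General solution: g(n) = A·(4)^n + B·(-4)^n.
From g(0) = -8: A + B = -8.
From g(1) = 3: 4A - 4B = 3.
Solving: A = - \frac{29}{8}, B = - \frac{35}{8}.
So g(n) = - \frac{35 \left(-4\right)^{n}}{8} - \frac{29 \cdot 4^{n}}{8}.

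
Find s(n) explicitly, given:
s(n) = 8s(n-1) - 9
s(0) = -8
First-order linear non-homogeneous.
Homogeneous solution: s_h(n) = A·(8)^n.
Try constant particular solution s_p = K: K = 8K - 9 ⇒ K = \frac{9}{7}.
General: s(n) = A·(8)^n + \frac{9}{7}.
Apply s(0) = -8: A + \frac{9}{7} = -8 ⇒ A = - \frac{65}{7}.
So s(n) = \frac{9}{7} - \frac{65 \cdot 8^{n}}{7}.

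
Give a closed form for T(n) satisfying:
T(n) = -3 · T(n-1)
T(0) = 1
Pure geometric recurrence with ratio -3.
By induction T(n) = T(0) · (-3)^n = \left(-3\right)^{n}.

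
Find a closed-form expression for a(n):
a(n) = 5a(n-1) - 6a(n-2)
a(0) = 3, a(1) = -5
Characteristic equation: x² - 5x + 6 = 0, which factors as (x - (2))(x - (3)) = 0.
Roots r₁ = 2, r₂ = 3 (distinct).
General solution: a(n) = A·(2)^n + B·(3)^n.
From a(0) = 3: A + B = 3.
From a(1) = -5: 2A + 3B = -5.
Solving: A = 14, B = -11.
So a(n) = 14 \cdot 2^{n} - 11 \cdot 3^{n}.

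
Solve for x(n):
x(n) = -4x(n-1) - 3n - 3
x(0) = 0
First-order linear with linear forcing.
Homogeneous solution: x_h(n) = A·(-4)^n.
Try particular x_p(n) = pn + q. Substituting:
  pn + q = -4(p(n-1) + q) - 3n - 3.
Matching the n-coefficient: p = -4p - 3 ⇒ p = - \frac{3}{5}.
Matching constants: q = 4p - 4q - 3 ⇒ q = - \frac{27}{25}.
General: x(n) = A·(-4)^n - \frac{3 n}{5} - \frac{27}{25}.
Apply x(0) = 0: A - \frac{27}{25} = 0 ⇒ A = \frac{27}{25}.
So x(n) = \frac{27 \left(-4\right)^{n}}{25} - \frac{3 n}{5} - \frac{27}{25}.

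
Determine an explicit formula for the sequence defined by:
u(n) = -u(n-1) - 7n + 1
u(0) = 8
First-order linear with linear forcing.
Homogeneous solution: u_h(n) = A·(-1)^n.
Try particular u_p(n) = pn + q. Substituting:
  pn + q = -(p(n-1) + q) - 7n + 1.
Matching the n-coefficient: p = -p - 7 ⇒ p = - \frac{7}{2}.
Matching constants: q = p - q + 1 ⇒ q = - \frac{5}{4}.
General: u(n) = A·(-1)^n - \frac{7 n}{2} - \frac{5}{4}.
Apply u(0) = 8: A - \frac{5}{4} = 8 ⇒ A = \frac{37}{4}.
So u(n) = \frac{37 \left(-1\right)^{n}}{4} - \frac{7 n}{2} - \frac{5}{4}.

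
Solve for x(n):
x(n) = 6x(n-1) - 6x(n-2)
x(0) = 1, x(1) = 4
Characteristic equation: x² - 6x + 6 = 0.
Discriminant Δ = (6)² + 4·(-6) = 12.
Roots r₁,₂ = (6 ± √12)/2, so r₁ = \sqrt{3} + 3, r₂ = 3 - \sqrt{3}.
General solution: x(n) = A·r₁^n + B·r₂^n.
From the initial conditions, A + B = 1 and r₁A + r₂B = 4.
Since r₁ - r₂ = √12: A = (4 - (1)r₂)/√12 = \frac{\sqrt{3}}{6} + \frac{1}{2}, and B = 1 - A = \frac{1}{2} - \frac{\sqrt{3}}{6}.
So x(n) = \left(\frac{\sqrt{3}}{6} + \frac{1}{2}\right)\left(\sqrt{3} + 3\right)^n + \left(\frac{1}{2} - \frac{\sqrt{3}}{6}\right)\left(3 - \sqrt{3}\right)^n.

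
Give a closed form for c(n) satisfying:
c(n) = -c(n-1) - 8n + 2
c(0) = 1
First-order linear with linear forcing.
Homogeneous solution: c_h(n) = A·(-1)^n.
Try particular c_p(n) = pn + q. Substituting:
  pn + q = -(p(n-1) + q) - 8n + 2.
Matching the n-coefficient: p = -p - 8 ⇒ p = -4.
Matching constants: q = p - q + 2 ⇒ q = -1.
General: c(n) = A·(-1)^n - 4 n - 1.
Apply c(0) = 1: A - 1 = 1 ⇒ A = 2.
So c(n) = 2 \left(-1\right)^{n} - 4 n - 1.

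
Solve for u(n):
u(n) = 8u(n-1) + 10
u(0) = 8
First-order linear non-homogeneous.
Homogeneous solution: u_h(n) = A·(8)^n.
Try constant particular solution u_p = K: K = 8K + 10 ⇒ K = - \frac{10}{7}.
General: u(n) = A·(8)^n - \frac{10}{7}.
Apply u(0) = 8: A - \frac{10}{7} = 8 ⇒ A = \frac{66}{7}.
So u(n) = \frac{66 \cdot 8^{n}}{7} - \frac{10}{7}.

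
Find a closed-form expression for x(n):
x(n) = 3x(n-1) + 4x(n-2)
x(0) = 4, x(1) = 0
Characteristic equation: x² - 3x - 4 = 0, which factors as (x - (4))(x - (-1)) = 0.
Roots r₁ = 4, r₂ = -1 (distinct).
General solution: x(n) = A·(4)^n + B·(-1)^n.
From x(0) = 4: A + B = 4.
From x(1) = 0: 4A - B = 0.
Solving: A = \frac{4}{5}, B = \frac{16}{5}.
So x(n) = \frac{16 \left(-1\right)^{n}}{5} + \frac{4 \cdot 4^{n}}{5}.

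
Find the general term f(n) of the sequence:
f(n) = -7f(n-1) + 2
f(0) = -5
First-order linear non-homogeneous.
Homogeneous solution: f_h(n) = A·(-7)^n.
Try constant particular solution f_p = K: K = -7K + 2 ⇒ K = \frac{1}{4}.
General: f(n) = A·(-7)^n + \frac{1}{4}.
Apply f(0) = -5: A + \frac{1}{4} = -5 ⇒ A = - \frac{21}{4}.
So f(n) = \frac{1}{4} - \frac{21 \left(-7\right)^{n}}{4}.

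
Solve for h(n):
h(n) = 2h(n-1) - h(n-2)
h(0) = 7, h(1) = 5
Characteristic equation: x² - 2x + 1 = 0, which is (x - (1))².
Repeated root r = 1.
General solution: h(n) = (A + Bn)·(1)^n.
From h(0) = 7: A = 7.
From h(1) = 5: (A + B)·(1) = 5 ⇒ B = -2.
So h(n) = \left(7 - 2 n\right) \cdot (1)^n.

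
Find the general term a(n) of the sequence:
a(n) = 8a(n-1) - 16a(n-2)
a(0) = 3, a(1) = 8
Characteristic equation: x² - 8x + 16 = 0, which is (x - (4))².
Repeated root r = 4.
General solution: a(n) = (A + Bn)·(4)^n.
From a(0) = 3: A = 3.
From a(1) = 8: (A + B)·(4) = 8 ⇒ B = -1.
So a(n) = \left(3 - n\right) \cdot (4)^n.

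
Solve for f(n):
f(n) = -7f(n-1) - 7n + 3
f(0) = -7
First-order linear with linear forcing.
Homogeneous solution: f_h(n) = A·(-7)^n.
Try particular f_p(n) = pn + q. Substituting:
  pn + q = -7(p(n-1) + q) - 7n + 3.
Matching the n-coefficient: p = -7p - 7 ⇒ p = - \frac{7}{8}.
Matching constants: q = 7p - 7q + 3 ⇒ q = - \frac{25}{64}.
General: f(n) = A·(-7)^n - \frac{7 n}{8} - \frac{25}{64}.
Apply f(0) = -7: A - \frac{25}{64} = -7 ⇒ A = - \frac{423}{64}.
So f(n) = - \frac{423 \left(-7\right)^{n}}{64} - \frac{7 n}{8} - \frac{25}{64}.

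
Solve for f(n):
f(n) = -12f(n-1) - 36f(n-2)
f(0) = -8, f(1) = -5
Characteristic equation: x² + 12x + 36 = 0, which is (x - (-6))².
Repeated root r = -6.
General solution: f(n) = (A + Bn)·(-6)^n.
From f(0) = -8: A = -8.
From f(1) = -5: (A + B)·(-6) = -5 ⇒ B = \frac{53}{6}.
So f(n) = \left(\frac{53 n}{6} - 8\right) \cdot (-6)^n.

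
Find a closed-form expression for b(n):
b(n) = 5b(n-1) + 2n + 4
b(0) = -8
First-order linear with linear forcing.
Homogeneous solution: b_h(n) = A·(5)^n.
Try particular b_p(n) = pn + q. Substituting:
  pn + q = 5(p(n-1) + q) + 2n + 4.
Matching the n-coefficient: p = 5p + 2 ⇒ p = - \frac{1}{2}.
Matching constants: q = -5p + 5q + 4 ⇒ q = - \frac{13}{8}.
General: b(n) = A·(5)^n - \frac{n}{2} - \frac{13}{8}.
Apply b(0) = -8: A - \frac{13}{8} = -8 ⇒ A = - \frac{51}{8}.
So b(n) = - \frac{51 \cdot 5^{n}}{8} - \frac{n}{2} - \frac{13}{8}.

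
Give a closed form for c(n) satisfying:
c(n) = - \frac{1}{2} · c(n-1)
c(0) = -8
Pure geometric recurrence with ratio - \frac{1}{2}.
By induction c(n) = c(0) · (- \frac{1}{2})^n = - 8 \left(- \frac{1}{2}\right)^{n}.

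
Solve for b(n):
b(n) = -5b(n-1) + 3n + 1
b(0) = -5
First-order linear with linear forcing.
Homogeneous solution: b_h(n) = A·(-5)^n.
Try particular b_p(n) = pn + q. Substituting:
  pn + q = -5(p(n-1) + q) + 3n + 1.
Matching the n-coefficient: p = -5p + 3 ⇒ p = \frac{1}{2}.
Matching constants: q = 5p - 5q + 1 ⇒ q = \frac{7}{12}.
General: b(n) = A·(-5)^n + \frac{n}{2} + \frac{7}{12}.
Apply b(0) = -5: A + \frac{7}{12} = -5 ⇒ A = - \frac{67}{12}.
So b(n) = - \frac{67 \left(-5\right)^{n}}{12} + \frac{n}{2} + \frac{7}{12}.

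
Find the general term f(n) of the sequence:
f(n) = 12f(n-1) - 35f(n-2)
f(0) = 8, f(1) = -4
Characteristic equation: x² - 12x + 35 = 0, which factors as (x - (5))(x - (7)) = 0.
Roots r₁ = 5, r₂ = 7 (distinct).
General solution: f(n) = A·(5)^n + B·(7)^n.
From f(0) = 8: A + B = 8.
From f(1) = -4: 5A + 7B = -4.
Solving: A = 30, B = -22.
So f(n) = 30 \cdot 5^{n} - 22 \cdot 7^{n}.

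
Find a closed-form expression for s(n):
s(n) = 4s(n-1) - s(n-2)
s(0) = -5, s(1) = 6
Characteristic equation: x² - 4x + 1 = 0.
Discriminant Δ = (4)² + 4·(-1) = 12.
Roots r₁,₂ = (4 ± √12)/2, so r₁ = \sqrt{3} + 2, r₂ = 2 - \sqrt{3}.
General solution: s(n) = A·r₁^n + B·r₂^n.
From the initial conditions, A + B = -5 and r₁A + r₂B = 6.
Since r₁ - r₂ = √12: A = (6 - (-5)r₂)/√12 = - \frac{5}{2} + \frac{8 \sqrt{3}}{3}, and B = -5 - A = - \frac{8 \sqrt{3}}{3} - \frac{5}{2}.
So s(n) = \left(- \frac{5}{2} + \frac{8 \sqrt{3}}{3}\right)\left(\sqrt{3} + 2\right)^n + \left(- \frac{8 \sqrt{3}}{3} - \frac{5}{2}\right)\left(2 - \sqrt{3}\right)^n.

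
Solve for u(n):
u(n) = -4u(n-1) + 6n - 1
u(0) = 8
First-order linear with linear forcing.
Homogeneous solution: u_h(n) = A·(-4)^n.
Try particular u_p(n) = pn + q. Substituting:
  pn + q = -4(p(n-1) + q) + 6n - 1.
Matching the n-coefficient: p = -4p + 6 ⇒ p = \frac{6}{5}.
Matching constants: q = 4p - 4q - 1 ⇒ q = \frac{19}{25}.
General: u(n) = A·(-4)^n + \frac{6 n}{5} + \frac{19}{25}.
Apply u(0) = 8: A + \frac{19}{25} = 8 ⇒ A = \frac{181}{25}.
So u(n) = \frac{181 \left(-4\right)^{n}}{25} + \frac{6 n}{5} + \frac{19}{25}.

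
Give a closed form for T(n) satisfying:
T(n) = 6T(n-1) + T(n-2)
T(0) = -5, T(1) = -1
Characteristic equation: x² - 6x - 1 = 0.
Discriminant Δ = (6)² + 4·(1) = 40.
Roots r₁,₂ = (6 ± √40)/2, so r₁ = 3 + \sqrt{10}, r₂ = 3 - \sqrt{10}.
General solution: T(n) = A·r₁^n + B·r₂^n.
From the initial conditions, A + B = -5 and r₁A + r₂B = -1.
Since r₁ - r₂ = √40: A = (-1 - (-5)r₂)/√40 = - \frac{5}{2} + \frac{7 \sqrt{10}}{10}, and B = -5 - A = - \frac{5}{2} - \frac{7 \sqrt{10}}{10}.
So T(n) = \left(- \frac{5}{2} + \frac{7 \sqrt{10}}{10}\right)\left(3 + \sqrt{10}\right)^n + \left(- \frac{5}{2} - \frac{7 \sqrt{10}}{10}\right)\left(3 - \sqrt{10}\right)^n.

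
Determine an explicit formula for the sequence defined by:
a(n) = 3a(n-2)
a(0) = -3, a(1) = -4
Characteristic equation: x² - 3 = 0.
Discriminant Δ = (0)² + 4·(3) = 12.
Roots r₁,₂ = (0 ± √12)/2, so r₁ = \sqrt{3}, r₂ = - \sqrt{3}.
General solution: a(n) = A·r₁^n + B·r₂^n.
From the initial conditions, A + B = -3 and r₁A + r₂B = -4.
Since r₁ - r₂ = √12: A = (-4 - (-3)r₂)/√12 = - \frac{3}{2} - \frac{2 \sqrt{3}}{3}, and B = -3 - A = - \frac{3}{2} + \frac{2 \sqrt{3}}{3}.
So a(n) = \left(- \frac{3}{2} - \frac{2 \sqrt{3}}{3}\right)\left(\sqrt{3}\right)^n + \left(- \frac{3}{2} + \frac{2 \sqrt{3}}{3}\right)\left(- \sqrt{3}\right)^n.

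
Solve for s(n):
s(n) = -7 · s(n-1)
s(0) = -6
Pure geometric recurrence with ratio -7.
By induction s(n) = s(0) · (-7)^n = - 6 \left(-7\right)^{n}.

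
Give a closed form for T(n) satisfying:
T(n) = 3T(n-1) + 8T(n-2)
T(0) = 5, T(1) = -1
Characteristic equation: x² - 3x - 8 = 0.
Discriminant Δ = (3)² + 4·(8) = 41.
Roots r₁,₂ = (3 ± √41)/2, so r₁ = \frac{3}{2} + \frac{\sqrt{41}}{2}, r₂ = \frac{3}{2} - \frac{\sqrt{41}}{2}.
General solution: T(n) = A·r₁^n + B·r₂^n.
From the initial conditions, A + B = 5 and r₁A + r₂B = -1.
Since r₁ - r₂ = √41: A = (-1 - (5)r₂)/√41 = \frac{5}{2} - \frac{17 \sqrt{41}}{82}, and B = 5 - A = \frac{17 \sqrt{41}}{82} + \frac{5}{2}.
So T(n) = \left(\frac{5}{2} - \frac{17 \sqrt{41}}{82}\right)\left(\frac{3}{2} + \frac{\sqrt{41}}{2}\right)^n + \left(\frac{17 \sqrt{41}}{82} + \frac{5}{2}\right)\left(\frac{3}{2} - \frac{\sqrt{41}}{2}\right)^n.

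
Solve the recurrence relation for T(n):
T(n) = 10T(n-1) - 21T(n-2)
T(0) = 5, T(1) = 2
Characteristic equation: x² - 10x + 21 = 0, which factors as (x - (7))(x - (3)) = 0.
Roots r₁ = 7, r₂ = 3 (distinct).
General solution: T(n) = A·(7)^n + B·(3)^n.
From T(0) = 5: A + B = 5.
From T(1) = 2: 7A + 3B = 2.
Solving: A = - \frac{13}{4}, B = \frac{33}{4}.
So T(n) = \frac{33 \cdot 3^{n}}{4} - \frac{13 \cdot 7^{n}}{4}.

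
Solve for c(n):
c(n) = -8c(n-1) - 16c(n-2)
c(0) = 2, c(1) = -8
Characteristic equation: x² + 8x + 16 = 0, which is (x - (-4))².
Repeated root r = -4.
General solution: c(n) = (A + Bn)·(-4)^n.
From c(0) = 2: A = 2.
From c(1) = -8: (A + B)·(-4) = -8 ⇒ B = 0.
So c(n) = \left(2\right) \cdot (-4)^n.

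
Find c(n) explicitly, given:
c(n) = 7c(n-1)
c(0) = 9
This is a homogeneous first-order recurrence with ratio 7.
By induction c(n) = c(0) · (7)^n = 9 \cdot 7^{n}.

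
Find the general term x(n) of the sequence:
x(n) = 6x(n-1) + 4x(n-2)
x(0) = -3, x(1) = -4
Characteristic equation: x² - 6x - 4 = 0.
Discriminant Δ = (6)² + 4·(4) = 52.
Roots r₁,₂ = (6 ± √52)/2, so r₁ = 3 + \sqrt{13}, r₂ = 3 - \sqrt{13}.
General solution: x(n) = A·r₁^n + B·r₂^n.
From the initial conditions, A + B = -3 and r₁A + r₂B = -4.
Since r₁ - r₂ = √52: A = (-4 - (-3)r₂)/√52 = - \frac{3}{2} + \frac{5 \sqrt{13}}{26}, and B = -3 - A = - \frac{3}{2} - \frac{5 \sqrt{13}}{26}.
So x(n) = \left(- \frac{3}{2} + \frac{5 \sqrt{13}}{26}\right)\left(3 + \sqrt{13}\right)^n + \left(- \frac{3}{2} - \frac{5 \sqrt{13}}{26}\right)\left(3 - \sqrt{13}\right)^n.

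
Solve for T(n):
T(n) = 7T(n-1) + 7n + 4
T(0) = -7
First-order linear with linear forcing.
Homogeneous solution: T_h(n) = A·(7)^n.
Try particular T_p(n) = pn + q. Substituting:
  pn + q = 7(p(n-1) + q) + 7n + 4.
Matching the n-coefficient: p = 7p + 7 ⇒ p = - \frac{7}{6}.
Matching constants: q = -7p + 7q + 4 ⇒ q = - \frac{73}{36}.
General: T(n) = A·(7)^n - \frac{7 n}{6} - \frac{73}{36}.
Apply T(0) = -7: A - \frac{73}{36} = -7 ⇒ A = - \frac{179}{36}.
So T(n) = - \frac{179 \cdot 7^{n}}{36} - \frac{7 n}{6} - \frac{73}{36}.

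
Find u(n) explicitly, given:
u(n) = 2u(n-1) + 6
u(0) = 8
First-order linear non-homogeneous.
Homogeneous solution: u_h(n) = A·(2)^n.
Try constant particular solution u_p = K: K = 2K + 6 ⇒ K = -6.
General: u(n) = A·(2)^n - 6.
Apply u(0) = 8: A - 6 = 8 ⇒ A = 14.
So u(n) = 14 \cdot 2^{n} - 6.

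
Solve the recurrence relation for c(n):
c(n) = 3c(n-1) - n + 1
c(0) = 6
First-order linear with linear forcing.
Homogeneous solution: c_h(n) = A·(3)^n.
Try particular c_p(n) = pn + q. Substituting:
  pn + q = 3(p(n-1) + q) - n + 1.
Matching the n-coefficient: p = 3p - 1 ⇒ p = \frac{1}{2}.
Matching constants: q = -3p + 3q + 1 ⇒ q = \frac{1}{4}.
General: c(n) = A·(3)^n + \frac{n}{2} + \frac{1}{4}.
Apply c(0) = 6: A + \frac{1}{4} = 6 ⇒ A = \frac{23}{4}.
So c(n) = \frac{23 \cdot 3^{n}}{4} + \frac{n}{2} + \frac{1}{4}.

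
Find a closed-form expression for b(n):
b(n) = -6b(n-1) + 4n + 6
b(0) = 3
First-order linear with linear forcing.
Homogeneous solution: b_h(n) = A·(-6)^n.
Try particular b_p(n) = pn + q. Substituting:
  pn + q = -6(p(n-1) + q) + 4n + 6.
Matching the n-coefficient: p = -6p + 4 ⇒ p = \frac{4}{7}.
Matching constants: q = 6p - 6q + 6 ⇒ q = \frac{66}{49}.
General: b(n) = A·(-6)^n + \frac{4 n}{7} + \frac{66}{49}.
Apply b(0) = 3: A + \frac{66}{49} = 3 ⇒ A = \frac{81}{49}.
So b(n) = \frac{81 \left(-6\right)^{n}}{49} + \frac{4 n}{7} + \frac{66}{49}.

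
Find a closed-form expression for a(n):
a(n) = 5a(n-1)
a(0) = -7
This is a homogeneous first-order recurrence with ratio 5.
By induction a(n) = a(0) · (5)^n = - 7 \cdot 5^{n}.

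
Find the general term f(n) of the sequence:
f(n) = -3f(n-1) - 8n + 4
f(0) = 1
First-order linear with linear forcing.
Homogeneous solution: f_h(n) = A·(-3)^n.
Try particular f_p(n) = pn + q. Substituting:
  pn + q = -3(p(n-1) + q) - 8n + 4.
Matching the n-coefficient: p = -3p - 8 ⇒ p = -2.
Matching constants: q = 3p - 3q + 4 ⇒ q = - \frac{1}{2}.
General: f(n) = A·(-3)^n - 2 n - \frac{1}{2}.
Apply f(0) = 1: A - \frac{1}{2} = 1 ⇒ A = \frac{3}{2}.
So f(n) = \frac{3 \left(-3\right)^{n}}{2} - 2 n - \frac{1}{2}.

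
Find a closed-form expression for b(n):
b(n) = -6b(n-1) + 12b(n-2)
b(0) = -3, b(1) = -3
Characteristic equation: x² + 6x - 12 = 0.
Discriminant Δ = (-6)² + 4·(12) = 84.
Roots r₁,₂ = (-6 ± √84)/2, so r₁ = -3 + \sqrt{21}, r₂ = - \sqrt{21} - 3.
General solution: b(n) = A·r₁^n + B·r₂^n.
From the initial conditions, A + B = -3 and r₁A + r₂B = -3.
Since r₁ - r₂ = √84: A = (-3 - (-3)r₂)/√84 = - \frac{3}{2} - \frac{2 \sqrt{21}}{7}, and B = -3 - A = - \frac{3}{2} + \frac{2 \sqrt{21}}{7}.
So b(n) = \left(- \frac{3}{2} - \frac{2 \sqrt{21}}{7}\right)\left(-3 + \sqrt{21}\right)^n + \left(- \frac{3}{2} + \frac{2 \sqrt{21}}{7}\right)\left(- \sqrt{21} - 3\right)^n.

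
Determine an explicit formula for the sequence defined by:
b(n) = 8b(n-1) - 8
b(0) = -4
First-order linear non-homogeneous.
Homogeneous solution: b_h(n) = A·(8)^n.
Try constant particular solution b_p = K: K = 8K - 8 ⇒ K = \frac{8}{7}.
General: b(n) = A·(8)^n + \frac{8}{7}.
Apply b(0) = -4: A + \frac{8}{7} = -4 ⇒ A = - \frac{36}{7}.
So b(n) = \frac{8}{7} - \frac{36 \cdot 8^{n}}{7}.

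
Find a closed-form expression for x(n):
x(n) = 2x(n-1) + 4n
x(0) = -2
First-order linear with linear forcing.
Homogeneous solution: x_h(n) = A·(2)^n.
Try particular x_p(n) = pn + q. Substituting:
  pn + q = 2(p(n-1) + q) + 4n.
Matching the n-coefficient: p = 2p + 4 ⇒ p = -4.
Matching constants: q = -2p + 2q ⇒ q = -8.
General: x(n) = A·(2)^n - 4 n - 8.
Apply x(0) = -2: A - 8 = -2 ⇒ A = 6.
So x(n) = 6 \cdot 2^{n} - 4 n - 8.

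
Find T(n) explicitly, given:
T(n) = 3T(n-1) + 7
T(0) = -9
First-order linear non-homogeneous.
Homogeneous solution: T_h(n) = A·(3)^n.
Try constant particular solution T_p = K: K = 3K + 7 ⇒ K = - \frac{7}{2}.
General: T(n) = A·(3)^n - \frac{7}{2}.
Apply T(0) = -9: A - \frac{7}{2} = -9 ⇒ A = - \frac{11}{2}.
So T(n) = - \frac{11 \cdot 3^{n}}{2} - \frac{7}{2}.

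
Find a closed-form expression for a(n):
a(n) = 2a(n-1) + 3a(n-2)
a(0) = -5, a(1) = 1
Characteristic equation: x² - 2x - 3 = 0, which factors as (x - (-1))(x - (3)) = 0.
Roots r₁ = -1, r₂ = 3 (distinct).
General solution: a(n) = A·(-1)^n + B·(3)^n.
From a(0) = -5: A + B = -5.
From a(1) = 1: -A + 3B = 1.
Solving: A = -4, B = -1.
So a(n) = - 4 \left(-1\right)^{n} - 3^{n}.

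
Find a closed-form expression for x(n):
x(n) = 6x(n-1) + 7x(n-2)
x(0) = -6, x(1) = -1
Characteristic equation: x² - 6x - 7 = 0, which factors as (x - (-1))(x - (7)) = 0.
Roots r₁ = -1, r₂ = 7 (distinct).
General solution: x(n) = A·(-1)^n + B·(7)^n.
From x(0) = -6: A + B = -6.
From x(1) = -1: -A + 7B = -1.
Solving: A = - \frac{41}{8}, B = - \frac{7}{8}.
So x(n) = - \frac{41 \left(-1\right)^{n}}{8} - \frac{7 \cdot 7^{n}}{8}.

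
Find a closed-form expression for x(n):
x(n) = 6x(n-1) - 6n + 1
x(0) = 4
First-order linear with linear forcing.
Homogeneous solution: x_h(n) = A·(6)^n.
Try particular x_p(n) = pn + q. Substituting:
  pn + q = 6(p(n-1) + q) - 6n + 1.
Matching the n-coefficient: p = 6p - 6 ⇒ p = \frac{6}{5}.
Matching constants: q = -6p + 6q + 1 ⇒ q = \frac{31}{25}.
General: x(n) = A·(6)^n + \frac{6 n}{5} + \frac{31}{25}.
Apply x(0) = 4: A + \frac{31}{25} = 4 ⇒ A = \frac{69}{25}.
So x(n) = \frac{69 \cdot 6^{n}}{25} + \frac{6 n}{5} + \frac{31}{25}.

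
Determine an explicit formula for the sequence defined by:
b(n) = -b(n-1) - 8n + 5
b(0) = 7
First-order linear with linear forcing.
Homogeneous solution: b_h(n) = A·(-1)^n.
Try particular b_p(n) = pn + q. Substituting:
  pn + q = -(p(n-1) + q) - 8n + 5.
Matching the n-coefficient: p = -p - 8 ⇒ p = -4.
Matching constants: q = p - q + 5 ⇒ q = \frac{1}{2}.
General: b(n) = A·(-1)^n - 4 n + \frac{1}{2}.
Apply b(0) = 7: A + \frac{1}{2} = 7 ⇒ A = \frac{13}{2}.
So b(n) = \frac{13 \left(-1\right)^{n}}{2} - 4 n + \frac{1}{2}.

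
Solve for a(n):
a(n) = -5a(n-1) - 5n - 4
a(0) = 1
First-order linear with linear forcing.
Homogeneous solution: a_h(n) = A·(-5)^n.
Try particular a_p(n) = pn + q. Substituting:
  pn + q = -5(p(n-1) + q) - 5n - 4.
Matching the n-coefficient: p = -5p - 5 ⇒ p = - \frac{5}{6}.
Matching constants: q = 5p - 5q - 4 ⇒ q = - \frac{49}{36}.
General: a(n) = A·(-5)^n - \frac{5 n}{6} - \frac{49}{36}.
Apply a(0) = 1: A - \frac{49}{36} = 1 ⇒ A = \frac{85}{36}.
So a(n) = \frac{85 \left(-5\right)^{n}}{36} - \frac{5 n}{6} - \frac{49}{36}.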